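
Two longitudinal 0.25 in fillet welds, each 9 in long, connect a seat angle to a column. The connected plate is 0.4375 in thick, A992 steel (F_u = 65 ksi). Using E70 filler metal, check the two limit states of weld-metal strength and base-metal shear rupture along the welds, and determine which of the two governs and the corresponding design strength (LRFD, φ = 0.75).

E70XX → F_EXX = 70 ksi.
t_e = 0.707 × 0.25 = 0.1767 in; L = 18 in.
Weld metal: φR_n = 0.75 × 0.6 × 70 × 0.1767 × 18 = 100.2 kip.
Base metal (shear rupture): φR_n = 0.75 × 0.6 × 65 × 0.4375 × 18 = 230.3 kip.
Governing: weld metal.

φR_n ≈ 100 kip (weld metal governs)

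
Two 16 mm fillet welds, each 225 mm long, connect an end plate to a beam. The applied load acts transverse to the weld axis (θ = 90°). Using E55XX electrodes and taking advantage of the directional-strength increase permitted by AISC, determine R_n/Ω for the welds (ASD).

E55XX → F_EXX = 550 MPa.
t_e = 0.707 × 16 = 11.31 mm; A_we = 11.31 × 450 = 5090 mm².
Directional factor: 1.0 + 0.5 sin^1.5(90°) = 1.5.
F_nw = 0.6 × 550 × 1.5 = 495 MPa.
R_n/Ω = (495 × 5090) / 2.0 × 10⁻³ = 1260 kN.

R_n/Ω ≈ 1260 kN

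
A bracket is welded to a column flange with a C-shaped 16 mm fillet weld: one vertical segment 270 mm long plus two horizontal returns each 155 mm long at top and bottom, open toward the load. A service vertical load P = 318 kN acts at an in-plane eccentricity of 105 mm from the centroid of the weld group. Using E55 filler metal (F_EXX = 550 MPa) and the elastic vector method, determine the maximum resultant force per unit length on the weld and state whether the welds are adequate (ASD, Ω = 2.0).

f_max ≈ 1110 N/mm; adequate

Total weld length L_w = 580 mm. Treat welds as unit-width lines.
Centroid: x̄ = 2×155×77.5 / 580 = 41.42 mm from the vertical weld.
Polar moment about centroid: J = I_x + I_y = [270³/12 + 2×155×135²] + [270×41.42² + 2(155³/12 + 155×36.08²)] = 8777000 mm³.
Direct shear f_v = P/L_w = 318×10³ / 580 = 548.3 N/mm (vertical).
Torsion M = P·e = 318×10³ × 105 = 33390000 N·mm.
Critical point at (x, y) = (113.6, 135) from centroid. f_tx = M·y/J = 513.6 N/mm; f_ty = M·x/J = 432.1 N/mm.
Resultant f_max = √[f_tx² + (f_v + f_ty)²] = √[513.6² + (548.3 + 432.1)²] = 1107 N/mm.
Capacity per unit length: r_n/Ω = (1/2.0) × 0.6 × 550 × (0.707 × 16) = 1866 N/mm.
1107 ≤ 1866 → adequate.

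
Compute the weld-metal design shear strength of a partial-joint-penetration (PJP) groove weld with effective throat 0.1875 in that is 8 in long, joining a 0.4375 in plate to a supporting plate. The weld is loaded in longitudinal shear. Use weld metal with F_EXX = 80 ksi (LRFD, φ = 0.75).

Effective throat (given) t_e = 0.1875 in.
A_we = 0.1875 × 8 = 1.5 in².
F_nw = 0.6 F_EXX = 48 ksi.
φR_n = 0.75 × 48 × 1.5 = 54 kip.

φR_n ≈ 54 kip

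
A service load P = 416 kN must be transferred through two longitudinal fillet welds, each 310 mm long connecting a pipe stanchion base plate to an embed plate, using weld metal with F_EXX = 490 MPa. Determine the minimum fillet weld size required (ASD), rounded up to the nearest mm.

Total weld length L = 620 mm.
Required throat t_e = P × Ω / (0.6 F_EXX × L) = 416 × 2.0 / (0.6 × 490 × 620 × 10⁻³) = 4.564 mm.
Required leg w = t_e / 0.707 = 6.456 mm → use 7 mm.

w = 7 mm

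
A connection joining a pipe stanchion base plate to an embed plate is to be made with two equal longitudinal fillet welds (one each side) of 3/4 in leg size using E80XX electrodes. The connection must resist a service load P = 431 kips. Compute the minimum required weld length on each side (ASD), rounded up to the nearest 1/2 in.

E80XX → F_EXX = 80 ksi.
Throat t_e = 0.707 × 0.75 = 0.5302 in.
r_n/Ω = (0.6 × 80 × 0.5302) / 2.0 = 12.73 kip/in.
L_req = P / (r_n/Ω) = 431 / 12.73 = 33.87 in total.
Per side: 33.87 / 2 = 16.93 in.
Round up → use L = 17 in on each side.

L = 17 in on each side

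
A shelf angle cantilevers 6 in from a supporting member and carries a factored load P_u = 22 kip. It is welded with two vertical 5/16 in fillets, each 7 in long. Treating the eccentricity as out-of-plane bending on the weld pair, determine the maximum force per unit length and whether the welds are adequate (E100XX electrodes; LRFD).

E100XX → F_EXX = 100 ksi.
L_w = 2 × 7 = 14 in; section modulus (unit throat) S = 2 × L²/6 = 16.33 in².
Direct shear f_v = P/L_w = 22/14 = 1.571 kip/in.
Moment M = P × e = 22 × 6 = 132 kip·in; bending f_b = M/S = 8.082 kip/in.
f_max = √(f_v² + f_b²) = √(1.571² + 8.082²) = 8.233 kip/in.
φr_n = 0.75 × 0.6 × 100 × (0.707 × 0.3125) = 9.942 kip/in → adequate.

f_max ≈ 8.23 kip/in; adequate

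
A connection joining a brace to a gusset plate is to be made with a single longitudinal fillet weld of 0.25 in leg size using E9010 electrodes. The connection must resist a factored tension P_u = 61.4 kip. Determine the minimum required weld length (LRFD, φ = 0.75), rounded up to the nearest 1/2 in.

L = 9 in

E90XX → F_EXX = 90 ksi.
Throat t_e = 0.707 × 0.25 = 0.1767 in.
φr_n = 0.75 × 0.6 × 90 × 0.1767 = 7.158 kip/in.
L_req = P_u / φr_n = 61.4 / 7.158 = 8.577 in total.
Round up → use L = 9 in.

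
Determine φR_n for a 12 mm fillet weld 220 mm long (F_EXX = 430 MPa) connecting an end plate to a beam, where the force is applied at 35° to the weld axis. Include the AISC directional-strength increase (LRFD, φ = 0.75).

φR_n ≈ 440 kN

t_e = 0.707 × 12 = 8.484 mm; A_we = 8.484 × 220 = 1866 mm².
Directional factor: 1.0 + 0.5 sin^1.5(35°) = 1.217.
F_nw = 0.6 × 430 × 1.217 = 314 MPa.
φR_n = 0.75 × 314 × 1866 × 10⁻³ = 439.6 kN.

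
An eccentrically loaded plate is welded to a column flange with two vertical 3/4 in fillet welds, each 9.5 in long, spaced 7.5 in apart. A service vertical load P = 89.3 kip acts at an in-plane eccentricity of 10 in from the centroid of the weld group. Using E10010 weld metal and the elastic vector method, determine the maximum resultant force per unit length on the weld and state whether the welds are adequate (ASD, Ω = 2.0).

f_max ≈ 16.5 kip/in; NOT adequate

E100XX → F_EXX = 100 ksi.
Total weld length L_w = 19 in. Treat welds as unit-width lines.
Polar moment about centroid: J = 2[d³/12 + d(b/2)²] = 2[9.5³/12 + 9.5×3.75²] = 410.1 in³.
Direct shear f_v = P/L_w = 89.3 / 19 = 4.7 kip/in (vertical).
Torsion M = P·e = 89.3 × 10 = 893 kip·in.
Critical point at (x, y) = (3.75, 4.75) from centroid. f_tx = M·y/J = 10.34 kip/in; f_ty = M·x/J = 8.166 kip/in.
Resultant f_max = √[f_tx² + (f_v + f_ty)²] = √[10.34² + (4.7 + 8.166)²] = 16.51 kip/in.
Capacity per unit length: r_n/Ω = (1/2.0) × 0.6 × 100 × (0.707 × 0.75) = 15.91 kip/in.
16.51 > 15.91 → NOT adequate.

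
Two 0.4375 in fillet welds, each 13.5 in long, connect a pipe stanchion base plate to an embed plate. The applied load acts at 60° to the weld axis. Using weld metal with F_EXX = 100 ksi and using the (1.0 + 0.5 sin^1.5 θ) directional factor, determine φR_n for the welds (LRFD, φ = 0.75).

t_e = 0.707 × 0.4375 = 0.3093 in; A_we = 0.3093 × 27 = 8.351 in².
Directional factor: 1.0 + 0.5 sin^1.5(60°) = 1.403.
F_nw = 0.6 × 100 × 1.403 = 84.18 ksi.
φR_n = 0.75 × 84.18 × 8.351 = 527.3 kip.

φR_n ≈ 527 kip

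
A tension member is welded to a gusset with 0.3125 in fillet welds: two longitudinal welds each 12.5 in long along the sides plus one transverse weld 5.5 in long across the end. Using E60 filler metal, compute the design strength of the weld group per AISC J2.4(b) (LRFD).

E60XX → F_EXX = 60 ksi.
t_e = 0.707 × 0.3125 = 0.2209 in.
R_nwl = 0.6 × 60 × 0.2209 × 25 = 198.8 kips (longitudinal, 2 welds).
R_nwt = 0.6 × 60 × 0.2209 × 5.5 = 43.75 kips (transverse, base value).
(i) R_nwl + R_nwt = 242.6 kips; (ii) 0.85 R_nwl + 1.5 R_nwt = 234.6 kips.
R_n = max = 242.6 kips [governs: (i)]; φR_n = 181.9 kips.

φR_n ≈ 182 kips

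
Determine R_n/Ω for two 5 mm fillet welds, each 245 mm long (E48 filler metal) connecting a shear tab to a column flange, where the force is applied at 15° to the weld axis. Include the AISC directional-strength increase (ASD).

E48XX → F_EXX = 480 MPa.
t_e = 0.707 × 5 = 3.535 mm; A_we = 3.535 × 490 = 1732 mm².
Directional factor: 1.0 + 0.5 sin^1.5(15°) = 1.066.
F_nw = 0.6 × 480 × 1.066 = 307 MPa.
R_n/Ω = (307 × 1732) / 2.0 × 10⁻³ = 265.9 kN.

R_n/Ω ≈ 266 kN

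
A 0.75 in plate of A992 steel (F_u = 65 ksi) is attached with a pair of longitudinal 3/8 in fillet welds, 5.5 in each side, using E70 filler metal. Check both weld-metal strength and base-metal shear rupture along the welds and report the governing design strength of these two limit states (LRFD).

E70XX → F_EXX = 70 ksi.
t_e = 0.707 × 0.375 = 0.2651 in; L = 11 in.
Weld metal: φR_n = 0.75 × 0.6 × 70 × 0.2651 × 11 = 91.87 kip.
Base metal (shear rupture): φR_n = 0.75 × 0.6 × 65 × 0.75 × 11 = 241.3 kip.
Governing: weld metal.

φR_n ≈ 91.9 kip (weld metal governs)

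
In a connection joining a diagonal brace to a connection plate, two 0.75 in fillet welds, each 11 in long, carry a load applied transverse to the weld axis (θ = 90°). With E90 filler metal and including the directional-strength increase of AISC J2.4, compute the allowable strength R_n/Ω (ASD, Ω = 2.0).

E90XX → F_EXX = 90 ksi.
t_e = 0.707 × 0.75 = 0.5302 in; A_we = 0.5302 × 22 = 11.67 in².
Directional factor: 1.0 + 0.5 sin^1.5(90°) = 1.5.
F_nw = 0.6 × 90 × 1.5 = 81 ksi.
R_n/Ω = (81 × 11.67) / 2.0 = 472.5 kips.

R_n/Ω ≈ 472 kips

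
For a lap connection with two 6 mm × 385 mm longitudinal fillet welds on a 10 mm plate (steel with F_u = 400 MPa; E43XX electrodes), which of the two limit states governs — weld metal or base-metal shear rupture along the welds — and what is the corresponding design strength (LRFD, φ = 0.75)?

E43XX → F_EXX = 430 MPa.
t_e = 0.707 × 6 = 4.242 mm; L = 770 mm.
Weld metal: φR_n = 0.75 × 0.6 × 430 × 4.242 × 770 × 10⁻³ = 632 kN.
Base metal (shear rupture): φR_n = 0.75 × 0.6 × 400 × 10 × 770 × 10⁻³ = 1386 kN.
Governing: weld metal.

φR_n ≈ 632 kN (weld metal governs)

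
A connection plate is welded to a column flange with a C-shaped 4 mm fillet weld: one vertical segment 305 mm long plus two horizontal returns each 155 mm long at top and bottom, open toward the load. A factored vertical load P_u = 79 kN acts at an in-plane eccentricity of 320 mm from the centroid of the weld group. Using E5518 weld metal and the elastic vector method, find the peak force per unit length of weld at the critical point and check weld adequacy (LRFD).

E55XX → F_EXX = 550 MPa.
Total weld length L_w = 615 mm. Treat welds as unit-width lines.
Centroid: x̄ = 2×155×77.5 / 615 = 39.07 mm from the vertical weld.
Polar moment about centroid: J = I_x + I_y = [305³/12 + 2×155×152.5²] + [305×39.07² + 2(155³/12 + 155×38.43²)] = 11120000 mm³.
Direct shear f_v = P/L_w = 79×10³ / 615 = 128.5 N/mm (vertical).
Torsion M = P·e = 79×10³ × 320 = 25280000 N·mm.
Critical point at (x, y) = (115.9, 152.5) from centroid. f_tx = M·y/J = 346.8 N/mm; f_ty = M·x/J = 263.6 N/mm.
Resultant f_max = √[f_tx² + (f_v + f_ty)²] = √[346.8² + (128.5 + 263.6)²] = 523.4 N/mm.
Capacity per unit length: φr_n = 0.75 × 0.6 × 550 × (0.707 × 4) = 699.9 N/mm.
523.4 ≤ 699.9 → adequate.

f_max ≈ 523 N/mm; adequate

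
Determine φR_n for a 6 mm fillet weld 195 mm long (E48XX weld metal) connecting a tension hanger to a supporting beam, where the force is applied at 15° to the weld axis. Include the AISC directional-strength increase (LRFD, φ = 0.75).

E48XX → F_EXX = 480 MPa.
t_e = 0.707 × 6 = 4.242 mm; A_we = 4.242 × 195 = 827.2 mm².
Directional factor: 1.0 + 0.5 sin^1.5(15°) = 1.066.
F_nw = 0.6 × 480 × 1.066 = 307 MPa.
φR_n = 0.75 × 307 × 827.2 × 10⁻³ = 190.4 kN.

φR_n ≈ 190 kN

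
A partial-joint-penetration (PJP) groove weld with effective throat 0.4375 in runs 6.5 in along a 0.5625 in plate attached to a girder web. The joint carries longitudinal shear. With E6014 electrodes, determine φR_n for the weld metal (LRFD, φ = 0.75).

E60XX → F_EXX = 60 ksi.
Effective throat (given) t_e = 0.4375 in.
A_we = 0.4375 × 6.5 = 2.844 in².
F_nw = 0.6 F_EXX = 36 ksi.
φR_n = 0.75 × 36 × 2.844 = 76.78 kips.

φR_n ≈ 76.8 kips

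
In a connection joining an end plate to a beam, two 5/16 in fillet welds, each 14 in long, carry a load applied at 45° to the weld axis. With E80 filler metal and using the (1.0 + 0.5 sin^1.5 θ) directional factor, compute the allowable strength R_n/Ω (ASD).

R_n/Ω ≈ 193 kips

E80XX → F_EXX = 80 ksi.
t_e = 0.707 × 0.3125 = 0.2209 in; A_we = 0.2209 × 28 = 6.186 in².
Directional factor: 1.0 + 0.5 sin^1.5(45°) = 1.297.
F_nw = 0.6 × 80 × 1.297 = 62.27 ksi.
R_n/Ω = (62.27 × 6.186) / 2.0 = 192.6 kips.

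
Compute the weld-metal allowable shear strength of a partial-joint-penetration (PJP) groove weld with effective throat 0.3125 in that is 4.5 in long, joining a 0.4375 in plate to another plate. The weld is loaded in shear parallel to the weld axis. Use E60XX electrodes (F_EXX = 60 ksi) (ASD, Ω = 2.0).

Effective throat (given) t_e = 0.3125 in.
A_we = 0.3125 × 4.5 = 1.406 in².
F_nw = 0.6 F_EXX = 36 ksi.
R_n/Ω = (36 × 1.406) / 2.0 = 25.31 kips.

R_n/Ω ≈ 25.3 kips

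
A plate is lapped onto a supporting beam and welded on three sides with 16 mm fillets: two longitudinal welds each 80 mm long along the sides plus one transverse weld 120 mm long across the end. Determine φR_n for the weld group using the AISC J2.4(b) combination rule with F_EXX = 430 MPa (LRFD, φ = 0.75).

t_e = 0.707 × 16 = 11.31 mm.
R_nwl = 0.6 × 430 × 11.31 × 160 × 10⁻³ = 467 kN (longitudinal, 2 welds).
R_nwt = 0.6 × 430 × 11.31 × 120 × 10⁻³ = 350.2 kN (transverse, base value).
(i) R_nwl + R_nwt = 817.2 kN; (ii) 0.85 R_nwl + 1.5 R_nwt = 922.2 kN.
R_n = max = 922.2 kN [governs: (ii)]; φR_n = 691.7 kN.

φR_n ≈ 692 kN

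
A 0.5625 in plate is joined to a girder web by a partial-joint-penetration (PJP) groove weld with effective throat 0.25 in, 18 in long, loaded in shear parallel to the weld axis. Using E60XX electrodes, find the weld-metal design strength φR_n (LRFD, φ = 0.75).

φR_n ≈ 122 kip

E60XX → F_EXX = 60 ksi.
Effective throat (given) t_e = 0.25 in.
A_we = 0.25 × 18 = 4.5 in².
F_nw = 0.6 F_EXX = 36 ksi.
φR_n = 0.75 × 36 × 4.5 = 121.5 kip.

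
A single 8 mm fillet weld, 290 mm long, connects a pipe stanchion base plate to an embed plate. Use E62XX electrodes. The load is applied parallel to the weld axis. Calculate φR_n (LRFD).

E62XX → F_EXX = 620 MPa.
Effective throat t_e = 0.707 × 8 = 5.656 mm.
Total length L = 290 mm; A_we = 5.656 × 290 = 1640 mm².
F_nw = 0.6 F_EXX = 0.6 × 620 = 372 MPa.
φR_n = 0.75 × 372 × 1640 × 10⁻³ = 457.6 kN.

φR_n ≈ 458 kN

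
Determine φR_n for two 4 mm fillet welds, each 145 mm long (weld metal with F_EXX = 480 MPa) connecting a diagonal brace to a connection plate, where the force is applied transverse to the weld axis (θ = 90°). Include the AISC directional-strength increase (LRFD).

t_e = 0.707 × 4 = 2.828 mm; A_we = 2.828 × 290 = 820.1 mm².
Directional factor: 1.0 + 0.5 sin^1.5(90°) = 1.5.
F_nw = 0.6 × 480 × 1.5 = 432 MPa.
φR_n = 0.75 × 432 × 820.1 × 10⁻³ = 265.7 kN.

φR_n ≈ 266 kN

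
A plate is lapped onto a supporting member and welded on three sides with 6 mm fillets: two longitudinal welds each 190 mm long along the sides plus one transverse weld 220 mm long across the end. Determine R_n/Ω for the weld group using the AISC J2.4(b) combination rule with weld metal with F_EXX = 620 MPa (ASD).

t_e = 0.707 × 6 = 4.242 mm.
R_nwl = 0.6 × 620 × 4.242 × 380 × 10⁻³ = 599.6 kN (longitudinal, 2 welds).
R_nwt = 0.6 × 620 × 4.242 × 220 × 10⁻³ = 347.2 kN (transverse, base value).
(i) R_nwl + R_nwt = 946.8 kN; (ii) 0.85 R_nwl + 1.5 R_nwt = 1030 kN.
R_n = max = 1030 kN [governs: (ii)]; R_n/Ω = 515.2 kN.

R_n/Ω ≈ 515 kN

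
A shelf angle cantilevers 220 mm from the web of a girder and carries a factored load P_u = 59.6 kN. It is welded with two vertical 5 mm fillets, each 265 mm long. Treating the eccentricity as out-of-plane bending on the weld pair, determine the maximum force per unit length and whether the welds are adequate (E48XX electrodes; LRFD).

f_max ≈ 571 N/mm; adequate

E48XX → F_EXX = 480 MPa.
L_w = 2 × 265 = 530 mm; section modulus (unit throat) S = 2 × L²/6 = 23410 mm².
Direct shear f_v = P/L_w = 59.6×10³/530 = 112.5 N/mm.
Moment M = P × e = 59.6×10³ × 220 = 13112000 N·mm; bending f_b = M/S = 560.1 N/mm.
f_max = √(f_v² + f_b²) = √(112.5² + 560.1²) = 571.3 N/mm.
φr_n = 0.75 × 0.6 × 480 × (0.707 × 5) = 763.6 N/mm → adequate.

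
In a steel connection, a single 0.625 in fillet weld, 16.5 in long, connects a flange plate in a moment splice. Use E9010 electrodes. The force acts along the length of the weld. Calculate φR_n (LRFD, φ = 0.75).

φR_n ≈ 295 kip

E90XX → F_EXX = 90 ksi.
Effective throat t_e = 0.707 × 0.625 = 0.4419 in.
Total length L = 16.5 in; A_we = 0.4419 × 16.5 = 7.291 in².
F_nw = 0.6 F_EXX = 0.6 × 90 = 54 ksi.
φR_n = 0.75 × 54 × 7.291 = 295.3 kip.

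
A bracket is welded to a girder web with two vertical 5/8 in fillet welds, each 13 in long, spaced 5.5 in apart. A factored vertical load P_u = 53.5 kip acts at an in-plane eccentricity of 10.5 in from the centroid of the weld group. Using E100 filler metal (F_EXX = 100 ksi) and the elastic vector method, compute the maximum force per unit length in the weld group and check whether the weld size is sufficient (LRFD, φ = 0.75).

f_max ≈ 8.07 kip/in; adequate

Total weld length L_w = 26 in. Treat welds as unit-width lines.
Polar moment about centroid: J = 2[d³/12 + d(b/2)²] = 2[13³/12 + 13×2.75²] = 562.8 in³.
Direct shear f_v = P/L_w = 53.5 / 26 = 2.058 kip/in (vertical).
Torsion M = P·e = 53.5 × 10.5 = 561.75 kip·in.
Critical point at (x, y) = (2.75, 6.5) from centroid. f_tx = M·y/J = 6.488 kip/in; f_ty = M·x/J = 2.745 kip/in.
Resultant f_max = √[f_tx² + (f_v + f_ty)²] = √[6.488² + (2.058 + 2.745)²] = 8.072 kip/in.
Capacity per unit length: φr_n = 0.75 × 0.6 × 100 × (0.707 × 0.625) = 19.88 kip/in.
8.072 ≤ 19.88 → adequate.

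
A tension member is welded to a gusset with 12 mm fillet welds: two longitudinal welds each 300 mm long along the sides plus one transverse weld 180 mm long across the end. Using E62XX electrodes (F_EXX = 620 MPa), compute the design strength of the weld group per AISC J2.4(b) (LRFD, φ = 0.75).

φR_n ≈ 1850 kN

t_e = 0.707 × 12 = 8.484 mm.
R_nwl = 0.6 × 620 × 8.484 × 600 × 10⁻³ = 1894 kN (longitudinal, 2 welds).
R_nwt = 0.6 × 620 × 8.484 × 180 × 10⁻³ = 568.1 kN (transverse, base value).
(i) R_nwl + R_nwt = 2462 kN; (ii) 0.85 R_nwl + 1.5 R_nwt = 2462 kN.
R_n = max = 2462 kN [governs: (ii)]; φR_n = 1846 kN.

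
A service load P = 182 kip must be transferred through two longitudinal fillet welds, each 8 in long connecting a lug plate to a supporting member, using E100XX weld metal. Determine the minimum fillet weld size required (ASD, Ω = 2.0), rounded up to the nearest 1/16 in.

E100XX → F_EXX = 100 ksi.
Total weld length L = 16 in.
Required throat t_e = P × Ω / (0.6 F_EXX × L) = 182 × 2.0 / (0.6 × 100 × 16) = 0.3792 in.
Required leg w = t_e / 0.707 = 0.5363 in → use 9/16 in.

w = 9/16 in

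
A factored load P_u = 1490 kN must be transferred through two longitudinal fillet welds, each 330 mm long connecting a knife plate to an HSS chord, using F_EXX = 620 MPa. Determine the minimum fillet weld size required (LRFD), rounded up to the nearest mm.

w = 12 mm

Total weld length L = 660 mm.
Required throat t_e = P_u / (φ × 0.6 F_EXX × L) = 1490 / (0.75 × 0.6 × 620 × 660 × 10⁻³) = 8.092 mm.
Required leg w = t_e / 0.707 = 11.45 mm → use 12 mm.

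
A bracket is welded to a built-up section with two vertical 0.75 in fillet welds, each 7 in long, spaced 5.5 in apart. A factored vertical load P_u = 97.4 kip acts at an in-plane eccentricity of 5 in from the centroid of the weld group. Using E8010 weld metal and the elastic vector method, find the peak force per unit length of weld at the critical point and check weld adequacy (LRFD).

E80XX → F_EXX = 80 ksi.
Total weld length L_w = 14 in. Treat welds as unit-width lines.
Polar moment about centroid: J = 2[d³/12 + d(b/2)²] = 2[7³/12 + 7×2.75²] = 163 in³.
Direct shear f_v = P/L_w = 97.4 / 14 = 6.957 kip/in (vertical).
Torsion M = P·e = 97.4 × 5 = 487 kip·in.
Critical point at (x, y) = (2.75, 3.5) from centroid. f_tx = M·y/J = 10.45 kip/in; f_ty = M·x/J = 8.214 kip/in.
Resultant f_max = √[f_tx² + (f_v + f_ty)²] = √[10.45² + (6.957 + 8.214)²] = 18.42 kip/in.
Capacity per unit length: φr_n = 0.75 × 0.6 × 80 × (0.707 × 0.75) = 19.09 kip/in.
18.42 ≤ 19.09 → adequate.

f_max ≈ 18.4 kip/in; adequate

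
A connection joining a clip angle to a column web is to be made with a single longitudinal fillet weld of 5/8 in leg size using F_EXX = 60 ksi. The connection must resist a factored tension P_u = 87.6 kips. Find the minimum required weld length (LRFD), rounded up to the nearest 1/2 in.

Throat t_e = 0.707 × 0.625 = 0.4419 in.
φr_n = 0.75 × 0.6 × 60 × 0.4419 = 11.93 kips/in.
L_req = P_u / φr_n = 87.6 / 11.93 = 7.342 in total.
Round up → use L = 7.5 in.

L = 7.5 in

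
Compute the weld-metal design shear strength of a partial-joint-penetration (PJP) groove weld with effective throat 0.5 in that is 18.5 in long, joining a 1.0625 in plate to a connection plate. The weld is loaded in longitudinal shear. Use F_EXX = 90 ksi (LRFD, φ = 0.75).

φR_n ≈ 375 kip

Effective throat (given) t_e = 0.5 in.
A_we = 0.5 × 18.5 = 9.25 in².
F_nw = 0.6 F_EXX = 54 ksi.
φR_n = 0.75 × 54 × 9.25 = 374.6 kip.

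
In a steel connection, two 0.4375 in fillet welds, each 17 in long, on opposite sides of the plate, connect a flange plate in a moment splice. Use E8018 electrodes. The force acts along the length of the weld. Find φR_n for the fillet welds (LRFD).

φR_n ≈ 379 kips

E80XX → F_EXX = 80 ksi.
Effective throat t_e = 0.707 × 0.4375 = 0.3093 in.
Total length L = 34 in; A_we = 0.3093 × 34 = 10.52 in².
F_nw = 0.6 F_EXX = 0.6 × 80 = 48 ksi.
φR_n = 0.75 × 48 × 10.52 = 378.6 kips.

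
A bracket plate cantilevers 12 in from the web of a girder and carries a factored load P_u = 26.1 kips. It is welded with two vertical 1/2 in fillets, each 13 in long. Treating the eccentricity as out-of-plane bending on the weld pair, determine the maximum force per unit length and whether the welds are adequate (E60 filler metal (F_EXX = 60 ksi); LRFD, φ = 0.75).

f_max ≈ 5.65 kip/in; adequate

L_w = 2 × 13 = 26 in; section modulus (unit throat) S = 2 × L²/6 = 56.33 in².
Direct shear f_v = P/L_w = 26.1/26 = 1.004 kip/in.
Moment M = P × e = 26.1 × 12 = 313.2 kip·in; bending f_b = M/S = 5.56 kip/in.
f_max = √(f_v² + f_b²) = √(1.004² + 5.56²) = 5.65 kip/in.
φr_n = 0.75 × 0.6 × 60 × (0.707 × 0.5) = 9.544 kip/in → adequate.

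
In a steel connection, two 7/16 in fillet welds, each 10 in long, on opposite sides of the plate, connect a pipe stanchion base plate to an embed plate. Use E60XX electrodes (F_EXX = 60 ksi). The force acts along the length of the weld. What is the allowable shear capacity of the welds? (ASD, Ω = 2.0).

R_n/Ω ≈ 111 kip

Effective throat t_e = 0.707 × 0.4375 = 0.3093 in.
Total length L = 20 in; A_we = 0.3093 × 20 = 6.186 in².
F_nw = 0.6 F_EXX = 0.6 × 60 = 36 ksi.
R_n = 36 × 6.186 = 222.7 kip; R_n/Ω = 222.7/2.0 = 111.4 kip.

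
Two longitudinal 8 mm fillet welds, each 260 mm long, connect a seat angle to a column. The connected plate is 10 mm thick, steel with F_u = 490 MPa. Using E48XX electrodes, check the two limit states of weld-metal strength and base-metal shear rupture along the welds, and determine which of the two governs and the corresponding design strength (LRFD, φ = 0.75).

φR_n ≈ 635 kN (weld metal governs)

E48XX → F_EXX = 480 MPa.
t_e = 0.707 × 8 = 5.656 mm; L = 520 mm.
Weld metal: φR_n = 0.75 × 0.6 × 480 × 5.656 × 520 × 10⁻³ = 635.3 kN.
Base metal (shear rupture): φR_n = 0.75 × 0.6 × 490 × 10 × 520 × 10⁻³ = 1147 kN.
Governing: weld metal.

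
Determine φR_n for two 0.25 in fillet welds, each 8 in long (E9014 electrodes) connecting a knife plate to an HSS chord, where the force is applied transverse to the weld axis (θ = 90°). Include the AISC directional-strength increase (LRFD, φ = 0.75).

E90XX → F_EXX = 90 ksi.
t_e = 0.707 × 0.25 = 0.1767 in; A_we = 0.1767 × 16 = 2.828 in².
Directional factor: 1.0 + 0.5 sin^1.5(90°) = 1.5.
F_nw = 0.6 × 90 × 1.5 = 81 ksi.
φR_n = 0.75 × 81 × 2.828 = 171.8 kip.

φR_n ≈ 172 kip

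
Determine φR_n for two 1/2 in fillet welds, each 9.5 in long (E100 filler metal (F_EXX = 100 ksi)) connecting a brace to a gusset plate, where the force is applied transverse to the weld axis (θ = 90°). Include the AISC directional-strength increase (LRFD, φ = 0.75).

t_e = 0.707 × 0.5 = 0.3535 in; A_we = 0.3535 × 19 = 6.716 in².
Directional factor: 1.0 + 0.5 sin^1.5(90°) = 1.5.
F_nw = 0.6 × 100 × 1.5 = 90 ksi.
φR_n = 0.75 × 90 × 6.716 = 453.4 kips.

φR_n ≈ 453 kips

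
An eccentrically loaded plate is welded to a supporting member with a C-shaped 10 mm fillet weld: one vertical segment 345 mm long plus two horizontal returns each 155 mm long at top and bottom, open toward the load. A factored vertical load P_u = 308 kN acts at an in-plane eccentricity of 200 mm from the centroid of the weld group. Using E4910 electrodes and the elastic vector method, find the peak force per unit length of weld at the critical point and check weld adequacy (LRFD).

E49XX → F_EXX = 490 MPa.
Total weld length L_w = 655 mm. Treat welds as unit-width lines.
Centroid: x̄ = 2×155×77.5 / 655 = 36.68 mm from the vertical weld.
Polar moment about centroid: J = I_x + I_y = [345³/12 + 2×155×172.5²] + [345×36.68² + 2(155³/12 + 155×40.82²)] = 14250000 mm³.
Direct shear f_v = P/L_w = 308×10³ / 655 = 470.2 N/mm (vertical).
Torsion M = P·e = 308×10³ × 200 = 61600000 N·mm.
Critical point at (x, y) = (118.3, 172.5) from centroid. f_tx = M·y/J = 745.8 N/mm; f_ty = M·x/J = 511.6 N/mm.
Resultant f_max = √[f_tx² + (f_v + f_ty)²] = √[745.8² + (470.2 + 511.6)²] = 1233 N/mm.
Capacity per unit length: φr_n = 0.75 × 0.6 × 490 × (0.707 × 10) = 1559 N/mm.
1233 ≤ 1559 → adequate.

f_max ≈ 1230 N/mm; adequate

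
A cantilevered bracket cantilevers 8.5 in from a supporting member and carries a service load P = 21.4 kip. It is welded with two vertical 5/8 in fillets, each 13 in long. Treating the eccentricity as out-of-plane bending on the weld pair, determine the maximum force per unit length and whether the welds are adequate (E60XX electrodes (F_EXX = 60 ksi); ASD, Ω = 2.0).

L_w = 2 × 13 = 26 in; section modulus (unit throat) S = 2 × L²/6 = 56.33 in².
Direct shear f_v = P/L_w = 21.4/26 = 0.8231 kip/in.
Moment M = P × e = 21.4 × 8.5 = 181.9 kip·in; bending f_b = M/S = 3.229 kip/in.
f_max = √(f_v² + f_b²) = √(0.8231² + 3.229²) = 3.332 kip/in.
r_n/Ω = (1/2.0) × 0.6 × 60 × (0.707 × 0.625) = 7.954 kip/in → adequate.

f_max ≈ 3.33 kip/in; adequate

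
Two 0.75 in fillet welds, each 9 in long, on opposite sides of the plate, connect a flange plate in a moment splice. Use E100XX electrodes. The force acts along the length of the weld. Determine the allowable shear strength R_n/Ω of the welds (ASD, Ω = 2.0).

R_n/Ω ≈ 286 kips

E100XX → F_EXX = 100 ksi.
Effective throat t_e = 0.707 × 0.75 = 0.5302 in.
Total length L = 18 in; A_we = 0.5302 × 18 = 9.544 in².
F_nw = 0.6 F_EXX = 0.6 × 100 = 60 ksi.
R_n = 60 × 9.544 = 572.7 kips; R_n/Ω = 572.7/2.0 = 286.3 kips.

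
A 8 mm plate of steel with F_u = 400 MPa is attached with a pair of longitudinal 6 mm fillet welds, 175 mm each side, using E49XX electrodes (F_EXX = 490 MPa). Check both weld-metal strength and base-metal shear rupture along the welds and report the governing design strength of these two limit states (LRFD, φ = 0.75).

t_e = 0.707 × 6 = 4.242 mm; L = 350 mm.
Weld metal: φR_n = 0.75 × 0.6 × 490 × 4.242 × 350 × 10⁻³ = 327.4 kN.
Base metal (shear rupture): φR_n = 0.75 × 0.6 × 400 × 8 × 350 × 10⁻³ = 504 kN.
Governing: weld metal.

φR_n ≈ 327 kN (weld metal governs)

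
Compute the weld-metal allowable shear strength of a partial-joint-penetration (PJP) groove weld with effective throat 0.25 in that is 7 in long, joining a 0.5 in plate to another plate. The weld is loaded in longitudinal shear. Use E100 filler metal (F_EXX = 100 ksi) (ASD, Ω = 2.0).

R_n/Ω ≈ 52.5 kip

Effective throat (given) t_e = 0.25 in.
A_we = 0.25 × 7 = 1.75 in².
F_nw = 0.6 F_EXX = 60 ksi.
R_n/Ω = (60 × 1.75) / 2.0 = 52.5 kip.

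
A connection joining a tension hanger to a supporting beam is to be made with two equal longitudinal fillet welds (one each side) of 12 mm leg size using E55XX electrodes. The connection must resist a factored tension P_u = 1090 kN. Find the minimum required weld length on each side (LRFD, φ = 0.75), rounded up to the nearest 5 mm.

E55XX → F_EXX = 550 MPa.
Throat t_e = 0.707 × 12 = 8.484 mm.
φr_n = 0.75 × 0.6 × 550 × 8.484 × 10⁻³ = 2.1 kN/mm.
L_req = P_u / φr_n = 1090 / 2.1 = 519.1 mm total.
Per side: 519.1 / 2 = 259.5 mm.
Round up → use L = 260 mm on each side.

L = 260 mm on each side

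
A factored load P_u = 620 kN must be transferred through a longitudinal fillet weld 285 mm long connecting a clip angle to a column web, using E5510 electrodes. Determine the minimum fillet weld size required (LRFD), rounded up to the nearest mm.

E55XX → F_EXX = 550 MPa.
Total weld length L = 285 mm.
Required throat t_e = P_u / (φ × 0.6 F_EXX × L) = 620 / (0.75 × 0.6 × 550 × 285 × 10⁻³) = 8.79 mm.
Required leg w = t_e / 0.707 = 12.43 mm → use 13 mm.

w = 13 mm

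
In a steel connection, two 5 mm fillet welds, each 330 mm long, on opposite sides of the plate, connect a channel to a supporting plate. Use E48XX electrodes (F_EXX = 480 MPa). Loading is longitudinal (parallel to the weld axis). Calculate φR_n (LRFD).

φR_n ≈ 504 kN

Effective throat t_e = 0.707 × 5 = 3.535 mm.
Total length L = 660 mm; A_we = 3.535 × 660 = 2333 mm².
F_nw = 0.6 F_EXX = 0.6 × 480 = 288 MPa.
φR_n = 0.75 × 288 × 2333 × 10⁻³ = 503.9 kN.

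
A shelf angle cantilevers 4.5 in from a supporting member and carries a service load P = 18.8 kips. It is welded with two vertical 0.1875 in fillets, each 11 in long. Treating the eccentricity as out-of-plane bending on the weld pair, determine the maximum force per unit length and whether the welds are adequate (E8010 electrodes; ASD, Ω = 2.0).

E80XX → F_EXX = 80 ksi.
L_w = 2 × 11 = 22 in; section modulus (unit throat) S = 2 × L²/6 = 40.33 in².
Direct shear f_v = P/L_w = 18.8/22 = 0.8545 kip/in.
Moment M = P × e = 18.8 × 4.5 = 84.6 kip·in; bending f_b = M/S = 2.098 kip/in.
f_max = √(f_v² + f_b²) = √(0.8545² + 2.098²) = 2.265 kip/in.
r_n/Ω = (1/2.0) × 0.6 × 80 × (0.707 × 0.1875) = 3.181 kip/in → adequate.

f_max ≈ 2.26 kip/in; adequate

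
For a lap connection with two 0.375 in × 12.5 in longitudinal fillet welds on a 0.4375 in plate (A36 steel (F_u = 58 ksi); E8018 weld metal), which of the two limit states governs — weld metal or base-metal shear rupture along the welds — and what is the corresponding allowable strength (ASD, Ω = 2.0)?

R_n/Ω ≈ 159 kip (weld metal governs)

E80XX → F_EXX = 80 ksi.
t_e = 0.707 × 0.375 = 0.2651 in; L = 25 in.
Weld metal: R_n/Ω = (1/2.0) × 0.6 × 80 × 0.2651 × 25 = 159.1 kip.
Base metal (shear rupture): R_n/Ω = (1/2.0) × 0.6 × 58 × 0.4375 × 25 = 190.3 kip.
Governing: weld metal.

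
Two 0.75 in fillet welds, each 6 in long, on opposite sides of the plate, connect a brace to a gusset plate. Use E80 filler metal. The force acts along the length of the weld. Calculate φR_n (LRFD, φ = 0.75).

φR_n ≈ 229 kips

E80XX → F_EXX = 80 ksi.
Effective throat t_e = 0.707 × 0.75 = 0.5302 in.
Total length L = 12 in; A_we = 0.5302 × 12 = 6.363 in².
F_nw = 0.6 F_EXX = 0.6 × 80 = 48 ksi.
φR_n = 0.75 × 48 × 6.363 = 229.1 kips.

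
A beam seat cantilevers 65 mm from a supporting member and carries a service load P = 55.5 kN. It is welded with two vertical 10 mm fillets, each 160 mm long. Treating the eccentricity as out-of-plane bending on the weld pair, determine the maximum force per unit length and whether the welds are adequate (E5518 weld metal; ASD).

E55XX → F_EXX = 550 MPa.
L_w = 2 × 160 = 320 mm; section modulus (unit throat) S = 2 × L²/6 = 8533 mm².
Direct shear f_v = P/L_w = 55.5×10³/320 = 173.4 N/mm.
Moment M = P × e = 55.5×10³ × 65 = 3607500 N·mm; bending f_b = M/S = 422.8 N/mm.
f_max = √(f_v² + f_b²) = √(173.4² + 422.8²) = 456.9 N/mm.
r_n/Ω = (1/2.0) × 0.6 × 550 × (0.707 × 10) = 1167 N/mm → adequate.

f_max ≈ 457 N/mm; adequate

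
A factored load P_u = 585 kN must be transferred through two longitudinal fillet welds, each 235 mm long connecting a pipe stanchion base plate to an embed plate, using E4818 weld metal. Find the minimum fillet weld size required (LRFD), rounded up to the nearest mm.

E48XX → F_EXX = 480 MPa.
Total weld length L = 470 mm.
Required throat t_e = P_u / (φ × 0.6 F_EXX × L) = 585 / (0.75 × 0.6 × 480 × 470 × 10⁻³) = 5.762 mm.
Required leg w = t_e / 0.707 = 8.151 mm → use 9 mm.

w = 9 mm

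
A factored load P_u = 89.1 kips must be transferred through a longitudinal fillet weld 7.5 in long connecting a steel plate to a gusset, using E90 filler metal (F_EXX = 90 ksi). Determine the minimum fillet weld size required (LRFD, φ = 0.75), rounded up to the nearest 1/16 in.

Total weld length L = 7.5 in.
Required throat t_e = P_u / (φ × 0.6 F_EXX × L) = 89.1 / (0.75 × 0.6 × 90 × 7.5) = 0.2933 in.
Required leg w = t_e / 0.707 = 0.4149 in → use 7/16 in.

w = 7/16 in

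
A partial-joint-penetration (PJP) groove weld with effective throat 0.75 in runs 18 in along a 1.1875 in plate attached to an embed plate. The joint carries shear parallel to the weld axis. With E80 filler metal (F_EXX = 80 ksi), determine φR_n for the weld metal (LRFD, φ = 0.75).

Effective throat (given) t_e = 0.75 in.
A_we = 0.75 × 18 = 13.5 in².
F_nw = 0.6 F_EXX = 48 ksi.
φR_n = 0.75 × 48 × 13.5 = 486 kips.

φR_n ≈ 486 kips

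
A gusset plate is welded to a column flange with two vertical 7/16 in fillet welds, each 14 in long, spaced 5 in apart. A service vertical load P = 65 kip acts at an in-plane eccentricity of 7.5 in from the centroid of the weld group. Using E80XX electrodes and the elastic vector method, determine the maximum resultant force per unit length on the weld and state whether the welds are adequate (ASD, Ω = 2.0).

f_max ≈ 6.87 kip/in; adequate

E80XX → F_EXX = 80 ksi.
Total weld length L_w = 28 in. Treat welds as unit-width lines.
Polar moment about centroid: J = 2[d³/12 + d(b/2)²] = 2[14³/12 + 14×2.5²] = 632.3 in³.
Direct shear f_v = P/L_w = 65 / 28 = 2.321 kip/in (vertical).
Torsion M = P·e = 65 × 7.5 = 487.5 kip·in.
Critical point at (x, y) = (2.5, 7) from centroid. f_tx = M·y/J = 5.397 kip/in; f_ty = M·x/J = 1.927 kip/in.
Resultant f_max = √[f_tx² + (f_v + f_ty)²] = √[5.397² + (2.321 + 1.927)²] = 6.869 kip/in.
Capacity per unit length: r_n/Ω = (1/2.0) × 0.6 × 80 × (0.707 × 0.4375) = 7.423 kip/in.
6.869 ≤ 7.423 → adequate.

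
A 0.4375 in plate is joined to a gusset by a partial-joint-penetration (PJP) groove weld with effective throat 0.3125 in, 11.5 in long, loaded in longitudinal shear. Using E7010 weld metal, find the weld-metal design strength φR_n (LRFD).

E70XX → F_EXX = 70 ksi.
Effective throat (given) t_e = 0.3125 in.
A_we = 0.3125 × 11.5 = 3.594 in².
F_nw = 0.6 F_EXX = 42 ksi.
φR_n = 0.75 × 42 × 3.594 = 113.2 kips.

φR_n ≈ 113 kips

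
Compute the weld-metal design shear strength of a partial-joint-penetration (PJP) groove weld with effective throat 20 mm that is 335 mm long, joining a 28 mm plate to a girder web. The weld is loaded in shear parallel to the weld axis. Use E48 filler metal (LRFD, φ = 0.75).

E48XX → F_EXX = 480 MPa.
Effective throat (given) t_e = 20 mm.
A_we = 20 × 335 = 6700 mm².
F_nw = 0.6 F_EXX = 288 MPa.
φR_n = 0.75 × 288 × 6700 × 10⁻³ = 1447 kN.

φR_n ≈ 1450 kN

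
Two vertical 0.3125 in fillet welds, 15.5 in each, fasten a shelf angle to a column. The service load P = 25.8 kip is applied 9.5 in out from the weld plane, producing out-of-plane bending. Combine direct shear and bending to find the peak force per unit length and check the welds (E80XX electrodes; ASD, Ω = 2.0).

f_max ≈ 3.17 kip/in; adequate

E80XX → F_EXX = 80 ksi.
L_w = 2 × 15.5 = 31 in; section modulus (unit throat) S = 2 × L²/6 = 80.08 in².
Direct shear f_v = P/L_w = 25.8/31 = 0.8323 kip/in.
Moment M = P × e = 25.8 × 9.5 = 245.1 kip·in; bending f_b = M/S = 3.061 kip/in.
f_max = √(f_v² + f_b²) = √(0.8323² + 3.061²) = 3.172 kip/in.
r_n/Ω = (1/2.0) × 0.6 × 80 × (0.707 × 0.3125) = 5.302 kip/in → adequate.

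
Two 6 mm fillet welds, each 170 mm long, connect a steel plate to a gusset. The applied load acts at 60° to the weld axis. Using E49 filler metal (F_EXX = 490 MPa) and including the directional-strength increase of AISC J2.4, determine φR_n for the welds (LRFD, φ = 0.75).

t_e = 0.707 × 6 = 4.242 mm; A_we = 4.242 × 340 = 1442 mm².
Directional factor: 1.0 + 0.5 sin^1.5(60°) = 1.403.
F_nw = 0.6 × 490 × 1.403 = 412.5 MPa.
φR_n = 0.75 × 412.5 × 1442 × 10⁻³ = 446.2 kN.

φR_n ≈ 446 kN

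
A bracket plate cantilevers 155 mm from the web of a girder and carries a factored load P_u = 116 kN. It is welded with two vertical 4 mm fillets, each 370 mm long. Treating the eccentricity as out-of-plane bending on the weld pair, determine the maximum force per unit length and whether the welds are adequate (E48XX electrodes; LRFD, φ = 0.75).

f_max ≈ 424 N/mm; adequate

E48XX → F_EXX = 480 MPa.
L_w = 2 × 370 = 740 mm; section modulus (unit throat) S = 2 × L²/6 = 45630 mm².
Direct shear f_v = P/L_w = 116×10³/740 = 156.8 N/mm.
Moment M = P × e = 116×10³ × 155 = 17980000 N·mm; bending f_b = M/S = 394 N/mm.
f_max = √(f_v² + f_b²) = √(156.8² + 394²) = 424 N/mm.
φr_n = 0.75 × 0.6 × 480 × (0.707 × 4) = 610.8 N/mm → adequate.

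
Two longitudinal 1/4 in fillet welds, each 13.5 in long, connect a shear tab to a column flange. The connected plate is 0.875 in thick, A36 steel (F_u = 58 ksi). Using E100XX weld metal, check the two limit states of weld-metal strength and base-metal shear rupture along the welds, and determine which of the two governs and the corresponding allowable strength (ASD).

R_n/Ω ≈ 143 kips (weld metal governs)

E100XX → F_EXX = 100 ksi.
t_e = 0.707 × 0.25 = 0.1767 in; L = 27 in.
Weld metal: R_n/Ω = (1/2.0) × 0.6 × 100 × 0.1767 × 27 = 143.2 kips.
Base metal (shear rupture): R_n/Ω = (1/2.0) × 0.6 × 58 × 0.875 × 27 = 411.1 kips.
Governing: weld metal.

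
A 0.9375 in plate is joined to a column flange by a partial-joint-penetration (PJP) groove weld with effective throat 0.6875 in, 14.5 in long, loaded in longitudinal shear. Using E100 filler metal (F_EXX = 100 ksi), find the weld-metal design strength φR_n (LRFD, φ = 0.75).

Effective throat (given) t_e = 0.6875 in.
A_we = 0.6875 × 14.5 = 9.969 in².
F_nw = 0.6 F_EXX = 60 ksi.
φR_n = 0.75 × 60 × 9.969 = 448.6 kip.

φR_n ≈ 449 kip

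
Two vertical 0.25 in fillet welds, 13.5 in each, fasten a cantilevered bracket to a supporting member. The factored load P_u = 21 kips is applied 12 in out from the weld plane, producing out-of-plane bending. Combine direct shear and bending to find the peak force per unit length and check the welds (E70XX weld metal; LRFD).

E70XX → F_EXX = 70 ksi.
L_w = 2 × 13.5 = 27 in; section modulus (unit throat) S = 2 × L²/6 = 60.75 in².
Direct shear f_v = P/L_w = 21/27 = 0.7778 kip/in.
Moment M = P × e = 21 × 12 = 252 kip·in; bending f_b = M/S = 4.148 kip/in.
f_max = √(f_v² + f_b²) = √(0.7778² + 4.148²) = 4.22 kip/in.
φr_n = 0.75 × 0.6 × 70 × (0.707 × 0.25) = 5.568 kip/in → adequate.

f_max ≈ 4.22 kip/in; adequate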